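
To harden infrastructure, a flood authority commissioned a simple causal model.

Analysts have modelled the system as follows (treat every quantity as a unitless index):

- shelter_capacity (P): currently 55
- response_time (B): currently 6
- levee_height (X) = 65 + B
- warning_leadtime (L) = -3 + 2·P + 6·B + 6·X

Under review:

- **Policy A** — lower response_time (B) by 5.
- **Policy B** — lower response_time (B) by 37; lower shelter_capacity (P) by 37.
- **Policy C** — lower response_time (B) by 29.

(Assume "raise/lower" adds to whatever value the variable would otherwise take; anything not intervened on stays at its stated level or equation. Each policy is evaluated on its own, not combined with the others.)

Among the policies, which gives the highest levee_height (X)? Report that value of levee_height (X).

Policy A (B − 5):
  B = 6 − 5 = 1
  X = 65 + 1 = 66
Policy B (B − 37, P − 37):
  B = 6 − 37 = -31
  X = 65 + (-31) = 34
Policy C (B − 29):
  B = 6 − 29 = -23
  X = 65 + (-23) = 42
Comparing — Policy A: X=66, Policy B: X=34, Policy C: X=42. Highest is 66 (Policy A).

66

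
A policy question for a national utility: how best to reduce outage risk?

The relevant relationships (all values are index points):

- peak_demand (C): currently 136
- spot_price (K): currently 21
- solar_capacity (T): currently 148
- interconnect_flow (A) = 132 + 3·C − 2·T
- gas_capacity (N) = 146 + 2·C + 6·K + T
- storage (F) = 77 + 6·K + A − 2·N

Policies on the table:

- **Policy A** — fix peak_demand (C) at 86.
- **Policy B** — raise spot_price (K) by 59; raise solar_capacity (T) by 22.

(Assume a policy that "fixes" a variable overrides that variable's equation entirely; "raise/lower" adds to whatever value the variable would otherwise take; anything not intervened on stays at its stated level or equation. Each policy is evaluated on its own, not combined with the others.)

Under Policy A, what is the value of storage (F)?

-887

Policy A (C := 86):
  C = 86
  K = 21
  T = 148
  A = 132 + 3·86 − 2·148 = 94
  N = 146 + 2·86 + 6·21 + 148 = 592
  F = 77 + 6·21 + 94 − 2·592 = -887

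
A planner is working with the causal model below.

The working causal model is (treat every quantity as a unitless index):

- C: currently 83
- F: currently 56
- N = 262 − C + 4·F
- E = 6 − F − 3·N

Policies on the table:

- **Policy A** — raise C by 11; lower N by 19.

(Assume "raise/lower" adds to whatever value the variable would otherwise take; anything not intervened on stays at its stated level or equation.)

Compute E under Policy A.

Policy A (C + 11, N − 19):
  C = 83 + 11 = 94
  F = 56
  N = 262 − 94 + 4·56 (−19 from intervention) = 373
  E = 6 − 56 − 3·373 = -1169

-1169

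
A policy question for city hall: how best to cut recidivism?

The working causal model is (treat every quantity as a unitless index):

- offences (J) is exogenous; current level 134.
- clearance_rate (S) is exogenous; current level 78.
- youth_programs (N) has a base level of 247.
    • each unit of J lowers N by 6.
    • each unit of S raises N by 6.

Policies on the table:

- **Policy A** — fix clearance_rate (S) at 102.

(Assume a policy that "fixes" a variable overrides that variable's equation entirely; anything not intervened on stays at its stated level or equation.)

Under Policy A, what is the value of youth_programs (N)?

55

Policy A (S := 102):
  J = 134
  S = 102
  N = 247 − 6·134 + 6·102 = 55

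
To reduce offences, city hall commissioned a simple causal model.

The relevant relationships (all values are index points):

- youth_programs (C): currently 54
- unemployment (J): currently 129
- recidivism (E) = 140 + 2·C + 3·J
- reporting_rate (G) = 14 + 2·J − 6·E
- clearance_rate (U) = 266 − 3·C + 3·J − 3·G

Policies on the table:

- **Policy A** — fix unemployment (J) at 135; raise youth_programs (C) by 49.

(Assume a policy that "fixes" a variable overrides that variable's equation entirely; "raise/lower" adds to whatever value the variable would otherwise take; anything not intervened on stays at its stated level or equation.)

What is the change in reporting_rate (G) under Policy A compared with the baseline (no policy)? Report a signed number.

Baseline:
  C = 54
  J = 129
  E = 140 + 2·54 + 3·129 = 635
  G = 14 + 2·129 − 6·635 = -3538
Policy A (J := 135, C + 49):
  C = 54 + 49 = 103
  J = 135
  E = 140 + 2·103 + 3·135 = 751
  G = 14 + 2·135 − 6·751 = -4222
Change in G: -4222 − (-3538) = -684

-684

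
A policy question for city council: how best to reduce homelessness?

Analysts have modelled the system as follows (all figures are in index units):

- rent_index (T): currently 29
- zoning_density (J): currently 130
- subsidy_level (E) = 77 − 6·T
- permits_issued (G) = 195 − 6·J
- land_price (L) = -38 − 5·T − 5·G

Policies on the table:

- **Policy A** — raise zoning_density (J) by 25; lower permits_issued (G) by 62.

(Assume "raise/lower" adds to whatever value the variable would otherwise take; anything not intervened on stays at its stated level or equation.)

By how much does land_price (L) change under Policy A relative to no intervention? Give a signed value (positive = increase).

1060

Baseline:
  T = 29
  J = 130
  G = 195 − 6·130 = -585
  L = -38 − 5·29 − 5·(-585) = 2742
Policy A (J + 25, G − 62):
  T = 29
  J = 130 + 25 = 155
  G = 195 − 6·155 (−62 from intervention) = -797
  L = -38 − 5·29 − 5·(-797) = 3802
Change in L: 3802 − 2742 = 1060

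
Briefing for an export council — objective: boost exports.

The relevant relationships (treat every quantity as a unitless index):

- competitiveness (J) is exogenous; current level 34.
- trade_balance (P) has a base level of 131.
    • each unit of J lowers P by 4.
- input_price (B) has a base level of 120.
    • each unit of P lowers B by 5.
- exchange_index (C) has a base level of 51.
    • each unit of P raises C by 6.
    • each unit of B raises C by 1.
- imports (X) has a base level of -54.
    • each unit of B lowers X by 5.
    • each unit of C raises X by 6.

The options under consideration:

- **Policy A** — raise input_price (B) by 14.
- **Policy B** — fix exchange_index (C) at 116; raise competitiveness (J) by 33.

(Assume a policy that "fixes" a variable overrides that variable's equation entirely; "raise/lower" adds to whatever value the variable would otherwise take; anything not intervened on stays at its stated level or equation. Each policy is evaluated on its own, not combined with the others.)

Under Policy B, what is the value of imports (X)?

Policy B (C := 116, J + 33):
  J = 34 + 33 = 67
  P = 131 − 4·67 = -137
  B = 120 − 5·(-137) = 805
  C = 116
  X = -54 − 5·805 + 6·116 = -3383

-3383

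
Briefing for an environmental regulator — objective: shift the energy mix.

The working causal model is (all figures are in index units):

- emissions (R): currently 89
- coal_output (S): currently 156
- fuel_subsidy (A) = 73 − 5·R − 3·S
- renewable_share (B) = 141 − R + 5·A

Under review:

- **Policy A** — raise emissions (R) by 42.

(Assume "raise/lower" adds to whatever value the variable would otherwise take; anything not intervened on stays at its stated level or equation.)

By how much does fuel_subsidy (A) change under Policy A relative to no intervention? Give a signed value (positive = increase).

-210

Baseline:
  R = 89
  S = 156
  A = 73 − 5·89 − 3·156 = -840
Policy A (R + 42):
  R = 89 + 42 = 131
  S = 156
  A = 73 − 5·131 − 3·156 = -1050
Change in A: -1050 − (-840) = -210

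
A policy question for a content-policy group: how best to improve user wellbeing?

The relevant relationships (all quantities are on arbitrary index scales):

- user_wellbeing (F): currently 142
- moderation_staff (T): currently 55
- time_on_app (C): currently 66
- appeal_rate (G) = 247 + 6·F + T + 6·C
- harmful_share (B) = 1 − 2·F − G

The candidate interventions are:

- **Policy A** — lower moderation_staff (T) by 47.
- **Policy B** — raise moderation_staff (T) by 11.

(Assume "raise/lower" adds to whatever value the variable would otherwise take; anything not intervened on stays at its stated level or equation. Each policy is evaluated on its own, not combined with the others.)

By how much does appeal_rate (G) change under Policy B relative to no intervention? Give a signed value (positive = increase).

Baseline:
  F = 142
  T = 55
  C = 66
  G = 247 + 6·142 + 55 + 6·66 = 1550
Policy B (T + 11):
  F = 142
  T = 55 + 11 = 66
  C = 66
  G = 247 + 6·142 + 66 + 6·66 = 1561
Change in G: 1561 − 1550 = 11

11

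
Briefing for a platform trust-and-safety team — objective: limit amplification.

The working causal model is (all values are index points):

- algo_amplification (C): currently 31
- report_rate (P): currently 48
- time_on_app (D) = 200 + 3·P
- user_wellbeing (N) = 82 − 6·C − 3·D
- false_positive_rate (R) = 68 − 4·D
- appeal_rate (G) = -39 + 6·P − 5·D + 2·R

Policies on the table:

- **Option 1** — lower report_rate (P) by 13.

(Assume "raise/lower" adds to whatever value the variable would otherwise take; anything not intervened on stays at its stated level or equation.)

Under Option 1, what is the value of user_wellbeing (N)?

-1019

Option 1 (P − 13):
  C = 31
  P = 48 − 13 = 35
  D = 200 + 3·35 = 305
  N = 82 − 6·31 − 3·305 = -1019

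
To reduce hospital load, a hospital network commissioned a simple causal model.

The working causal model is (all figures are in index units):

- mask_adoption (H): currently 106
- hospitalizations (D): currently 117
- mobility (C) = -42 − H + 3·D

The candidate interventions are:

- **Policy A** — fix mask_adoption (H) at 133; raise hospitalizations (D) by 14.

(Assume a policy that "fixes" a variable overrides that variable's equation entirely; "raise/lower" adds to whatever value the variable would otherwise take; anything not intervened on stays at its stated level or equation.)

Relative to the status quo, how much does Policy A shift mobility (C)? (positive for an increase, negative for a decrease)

15

Baseline:
  H = 106
  D = 117
  C = -42 − 106 + 3·117 = 203
Policy A (H := 133, D + 14):
  H = 133
  D = 117 + 14 = 131
  C = -42 − 133 + 3·131 = 218
Change in C: 218 − 203 = 15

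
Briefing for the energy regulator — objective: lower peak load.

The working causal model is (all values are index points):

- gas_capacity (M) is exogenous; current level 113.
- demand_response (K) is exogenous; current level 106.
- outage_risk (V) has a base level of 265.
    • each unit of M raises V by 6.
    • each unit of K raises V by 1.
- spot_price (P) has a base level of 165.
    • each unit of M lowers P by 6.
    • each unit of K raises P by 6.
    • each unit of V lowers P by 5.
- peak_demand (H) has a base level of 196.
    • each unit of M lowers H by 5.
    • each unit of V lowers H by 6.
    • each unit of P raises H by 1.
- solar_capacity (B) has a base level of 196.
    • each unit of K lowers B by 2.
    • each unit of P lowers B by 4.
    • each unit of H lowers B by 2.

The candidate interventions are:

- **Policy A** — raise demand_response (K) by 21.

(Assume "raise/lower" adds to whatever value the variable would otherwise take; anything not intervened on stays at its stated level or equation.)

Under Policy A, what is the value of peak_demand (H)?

-11890

Policy A (K + 21):
  M = 113
  K = 106 + 21 = 127
  V = 265 + 6·113 + 127 = 1070
  P = 165 − 6·113 + 6·127 − 5·1070 = -5101
  H = 196 − 5·113 − 6·1070 + (-5101) = -11890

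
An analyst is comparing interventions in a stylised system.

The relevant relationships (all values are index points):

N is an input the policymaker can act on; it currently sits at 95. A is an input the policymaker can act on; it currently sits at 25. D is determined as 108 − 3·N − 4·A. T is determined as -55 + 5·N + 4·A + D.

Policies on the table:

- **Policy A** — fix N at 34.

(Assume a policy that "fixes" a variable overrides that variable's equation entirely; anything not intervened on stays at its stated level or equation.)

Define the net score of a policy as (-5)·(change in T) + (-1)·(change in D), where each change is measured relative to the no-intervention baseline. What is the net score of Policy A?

427

Baseline:
  N = 95
  A = 25
  D = 108 − 3·95 − 4·25 = -277
  T = -55 + 5·95 + 4·25 + (-277) = 243
Policy A (N := 34):
  N = 34
  A = 25
  D = 108 − 3·34 − 4·25 = -94
  T = -55 + 5·34 + 4·25 + (-94) = 121
ΔT = 121 − 243 = -122; ΔD = -94 − (-277) = 183
Score = (-5)·(-122) + (-1)·183 = 427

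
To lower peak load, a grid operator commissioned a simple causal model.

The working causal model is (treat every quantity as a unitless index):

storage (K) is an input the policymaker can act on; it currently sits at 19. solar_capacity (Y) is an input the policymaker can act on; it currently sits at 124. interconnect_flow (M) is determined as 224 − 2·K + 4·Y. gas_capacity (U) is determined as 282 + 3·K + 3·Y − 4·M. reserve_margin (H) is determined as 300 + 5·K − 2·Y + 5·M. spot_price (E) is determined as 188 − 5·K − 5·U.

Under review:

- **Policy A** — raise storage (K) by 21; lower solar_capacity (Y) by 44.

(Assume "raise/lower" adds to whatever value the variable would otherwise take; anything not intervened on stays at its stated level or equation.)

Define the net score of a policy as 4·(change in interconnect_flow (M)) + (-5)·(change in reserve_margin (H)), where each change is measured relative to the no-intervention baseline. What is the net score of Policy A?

3613

Baseline:
  K = 19
  Y = 124
  M = 224 − 2·19 + 4·124 = 682
  H = 300 + 5·19 − 2·124 + 5·682 = 3557
Policy A (K + 21, Y − 44):
  K = 19 + 21 = 40
  Y = 124 − 44 = 80
  M = 224 − 2·40 + 4·80 = 464
  H = 300 + 5·40 − 2·80 + 5·464 = 2660
ΔM = 464 − 682 = -218; ΔH = 2660 − 3557 = -897
Score = 4·(-218) + (-5)·(-897) = 3613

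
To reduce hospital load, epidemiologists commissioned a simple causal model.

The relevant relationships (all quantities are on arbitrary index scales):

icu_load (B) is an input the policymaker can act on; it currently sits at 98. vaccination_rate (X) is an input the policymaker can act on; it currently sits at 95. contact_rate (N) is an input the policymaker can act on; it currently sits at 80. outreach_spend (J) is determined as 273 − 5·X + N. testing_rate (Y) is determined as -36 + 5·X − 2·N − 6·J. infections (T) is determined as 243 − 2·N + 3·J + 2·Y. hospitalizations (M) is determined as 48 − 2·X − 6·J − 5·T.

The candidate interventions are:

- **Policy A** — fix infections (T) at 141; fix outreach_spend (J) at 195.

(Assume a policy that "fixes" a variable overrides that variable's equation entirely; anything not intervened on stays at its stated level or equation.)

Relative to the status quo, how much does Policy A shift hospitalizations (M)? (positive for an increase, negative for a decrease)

6088

Baseline:
  X = 95
  N = 80
  J = 273 − 5·95 + 80 = -122
  Y = -36 + 5·95 − 2·80 − 6·(-122) = 1011
  T = 243 − 2·80 + 3·(-122) + 2·1011 = 1739
  M = 48 − 2·95 − 6·(-122) − 5·1739 = -8105
Policy A (T := 141, J := 195):
  X = 95
  N = 80
  J = 195
  Y = -36 + 5·95 − 2·80 − 6·195 = -891
  T = 141
  M = 48 − 2·95 − 6·195 − 5·141 = -2017
Change in M: -2017 − (-8105) = 6088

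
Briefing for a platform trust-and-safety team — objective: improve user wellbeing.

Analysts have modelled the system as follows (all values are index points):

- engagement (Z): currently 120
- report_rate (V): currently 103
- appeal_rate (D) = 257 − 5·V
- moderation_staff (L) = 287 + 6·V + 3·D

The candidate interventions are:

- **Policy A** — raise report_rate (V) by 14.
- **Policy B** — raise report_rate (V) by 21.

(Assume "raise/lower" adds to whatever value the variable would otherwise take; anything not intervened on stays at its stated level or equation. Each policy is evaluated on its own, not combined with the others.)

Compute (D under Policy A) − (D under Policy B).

Policy A (V + 14):
  V = 103 + 14 = 117
  D = 257 − 5·117 = -328
Policy B (V + 21):
  V = 103 + 21 = 124
  D = 257 − 5·124 = -363
D: -328 − (-363) = 35

35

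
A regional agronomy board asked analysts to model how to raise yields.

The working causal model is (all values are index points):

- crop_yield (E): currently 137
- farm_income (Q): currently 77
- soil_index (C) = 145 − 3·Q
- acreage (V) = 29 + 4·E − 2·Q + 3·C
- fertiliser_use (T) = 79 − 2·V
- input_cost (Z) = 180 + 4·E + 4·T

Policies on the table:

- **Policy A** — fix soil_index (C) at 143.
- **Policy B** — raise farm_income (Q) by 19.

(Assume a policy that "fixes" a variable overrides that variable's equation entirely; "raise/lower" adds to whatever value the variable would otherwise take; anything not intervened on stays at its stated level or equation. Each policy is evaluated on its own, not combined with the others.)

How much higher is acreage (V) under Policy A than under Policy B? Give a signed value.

Policy A (C := 143):
  E = 137
  Q = 77
  C = 143
  V = 29 + 4·137 − 2·77 + 3·143 = 852
Policy B (Q + 19):
  E = 137
  Q = 77 + 19 = 96
  C = 145 − 3·96 = -143
  V = 29 + 4·137 − 2·96 + 3·(-143) = -44
V: 852 − (-44) = 896

896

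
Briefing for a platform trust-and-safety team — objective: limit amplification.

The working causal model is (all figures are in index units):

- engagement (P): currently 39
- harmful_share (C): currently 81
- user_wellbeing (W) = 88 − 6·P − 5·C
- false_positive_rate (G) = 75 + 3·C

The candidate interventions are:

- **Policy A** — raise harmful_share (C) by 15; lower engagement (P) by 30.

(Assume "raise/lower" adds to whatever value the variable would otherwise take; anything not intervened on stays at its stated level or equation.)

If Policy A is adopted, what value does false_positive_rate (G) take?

363

Policy A (C + 15, P − 30):
  C = 81 + 15 = 96
  G = 75 + 3·96 = 363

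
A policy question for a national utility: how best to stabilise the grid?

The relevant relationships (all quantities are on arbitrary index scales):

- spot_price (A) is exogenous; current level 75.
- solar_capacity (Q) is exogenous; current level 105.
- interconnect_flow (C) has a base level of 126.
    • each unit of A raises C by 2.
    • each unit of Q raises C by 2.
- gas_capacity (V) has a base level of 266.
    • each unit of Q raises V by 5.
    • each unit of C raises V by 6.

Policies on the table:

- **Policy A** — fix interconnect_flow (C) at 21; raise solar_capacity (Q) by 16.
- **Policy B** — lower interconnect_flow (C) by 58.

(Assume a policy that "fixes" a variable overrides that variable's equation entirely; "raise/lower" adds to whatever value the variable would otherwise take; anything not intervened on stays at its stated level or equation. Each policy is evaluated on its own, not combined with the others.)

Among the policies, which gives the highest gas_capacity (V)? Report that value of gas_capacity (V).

3359

Policy A (C := 21, Q + 16):
  A = 75
  Q = 105 + 16 = 121
  C = 21
  V = 266 + 5·121 + 6·21 = 997
Policy B (C − 58):
  A = 75
  Q = 105
  C = 126 + 2·75 + 2·105 (−58 from intervention) = 428
  V = 266 + 5·105 + 6·428 = 3359
Comparing — Policy A: V=997, Policy B: V=3359. Highest is 3359 (Policy B).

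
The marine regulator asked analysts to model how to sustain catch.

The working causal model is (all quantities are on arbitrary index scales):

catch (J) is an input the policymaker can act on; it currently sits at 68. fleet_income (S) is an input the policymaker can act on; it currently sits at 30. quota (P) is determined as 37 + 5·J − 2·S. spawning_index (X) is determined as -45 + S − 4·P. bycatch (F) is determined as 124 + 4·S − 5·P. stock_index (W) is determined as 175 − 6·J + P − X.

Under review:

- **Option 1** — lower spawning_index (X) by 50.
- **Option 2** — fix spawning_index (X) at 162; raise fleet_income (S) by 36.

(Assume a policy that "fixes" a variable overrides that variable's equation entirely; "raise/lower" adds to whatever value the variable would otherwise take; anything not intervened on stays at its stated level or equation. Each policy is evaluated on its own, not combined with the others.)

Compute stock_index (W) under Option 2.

Option 2 (X := 162, S + 36):
  J = 68
  S = 30 + 36 = 66
  P = 37 + 5·68 − 2·66 = 245
  X = 162
  W = 175 − 6·68 + 245 − 162 = -150

-150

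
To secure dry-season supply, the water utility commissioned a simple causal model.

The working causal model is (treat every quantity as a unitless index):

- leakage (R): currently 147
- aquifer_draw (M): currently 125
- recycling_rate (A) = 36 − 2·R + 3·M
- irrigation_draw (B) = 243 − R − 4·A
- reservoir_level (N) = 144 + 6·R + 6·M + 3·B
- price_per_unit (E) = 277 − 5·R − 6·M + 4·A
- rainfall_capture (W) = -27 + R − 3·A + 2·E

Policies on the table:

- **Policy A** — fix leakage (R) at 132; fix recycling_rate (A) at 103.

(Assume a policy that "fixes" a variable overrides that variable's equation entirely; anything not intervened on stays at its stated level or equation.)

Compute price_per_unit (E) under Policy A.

-721

Policy A (R := 132, A := 103):
  R = 132
  M = 125
  A = 103
  E = 277 − 5·132 − 6·125 + 4·103 = -721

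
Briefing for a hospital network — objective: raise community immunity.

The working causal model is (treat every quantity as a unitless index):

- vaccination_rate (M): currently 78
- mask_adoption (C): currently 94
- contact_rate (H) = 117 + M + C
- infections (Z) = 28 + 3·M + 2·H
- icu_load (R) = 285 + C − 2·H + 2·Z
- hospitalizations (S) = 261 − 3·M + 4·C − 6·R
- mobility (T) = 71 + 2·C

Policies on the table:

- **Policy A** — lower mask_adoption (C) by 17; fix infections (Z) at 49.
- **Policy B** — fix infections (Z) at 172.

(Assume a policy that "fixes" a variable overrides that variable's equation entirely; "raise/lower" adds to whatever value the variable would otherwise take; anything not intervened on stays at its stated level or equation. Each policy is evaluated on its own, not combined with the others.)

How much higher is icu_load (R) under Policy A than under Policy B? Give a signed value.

-229

Policy A (C − 17, Z := 49):
  M = 78
  C = 94 − 17 = 77
  H = 117 + 78 + 77 = 272
  Z = 49
  R = 285 + 77 − 2·272 + 2·49 = -84
Policy B (Z := 172):
  M = 78
  C = 94
  H = 117 + 78 + 94 = 289
  Z = 172
  R = 285 + 94 − 2·289 + 2·172 = 145
R: -84 − 145 = -229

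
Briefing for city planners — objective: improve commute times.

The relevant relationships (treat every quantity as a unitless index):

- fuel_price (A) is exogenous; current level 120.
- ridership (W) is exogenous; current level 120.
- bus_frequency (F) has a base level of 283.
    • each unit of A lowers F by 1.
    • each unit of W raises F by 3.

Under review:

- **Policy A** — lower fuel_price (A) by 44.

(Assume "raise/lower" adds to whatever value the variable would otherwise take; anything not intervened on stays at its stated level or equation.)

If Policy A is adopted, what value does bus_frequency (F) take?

567

Policy A (A − 44):
  A = 120 − 44 = 76
  W = 120
  F = 283 − 76 + 3·120 = 567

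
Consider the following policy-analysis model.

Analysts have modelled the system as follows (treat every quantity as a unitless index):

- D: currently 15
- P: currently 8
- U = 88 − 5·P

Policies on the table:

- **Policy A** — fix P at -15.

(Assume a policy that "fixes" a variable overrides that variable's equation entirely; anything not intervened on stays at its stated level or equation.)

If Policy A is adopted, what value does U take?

163

Policy A (P := -15):
  P = -15
  U = 88 − 5·(-15) = 163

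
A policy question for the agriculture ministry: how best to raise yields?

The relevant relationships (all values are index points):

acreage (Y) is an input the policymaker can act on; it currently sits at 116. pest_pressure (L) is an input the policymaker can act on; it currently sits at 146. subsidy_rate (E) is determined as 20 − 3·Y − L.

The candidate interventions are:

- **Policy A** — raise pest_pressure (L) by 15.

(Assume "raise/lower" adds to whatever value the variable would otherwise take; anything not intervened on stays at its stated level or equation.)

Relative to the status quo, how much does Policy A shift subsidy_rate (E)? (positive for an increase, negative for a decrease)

Baseline:
  Y = 116
  L = 146
  E = 20 − 3·116 − 146 = -474
Policy A (L + 15):
  Y = 116
  L = 146 + 15 = 161
  E = 20 − 3·116 − 161 = -489
Change in E: -489 − (-474) = -15

-15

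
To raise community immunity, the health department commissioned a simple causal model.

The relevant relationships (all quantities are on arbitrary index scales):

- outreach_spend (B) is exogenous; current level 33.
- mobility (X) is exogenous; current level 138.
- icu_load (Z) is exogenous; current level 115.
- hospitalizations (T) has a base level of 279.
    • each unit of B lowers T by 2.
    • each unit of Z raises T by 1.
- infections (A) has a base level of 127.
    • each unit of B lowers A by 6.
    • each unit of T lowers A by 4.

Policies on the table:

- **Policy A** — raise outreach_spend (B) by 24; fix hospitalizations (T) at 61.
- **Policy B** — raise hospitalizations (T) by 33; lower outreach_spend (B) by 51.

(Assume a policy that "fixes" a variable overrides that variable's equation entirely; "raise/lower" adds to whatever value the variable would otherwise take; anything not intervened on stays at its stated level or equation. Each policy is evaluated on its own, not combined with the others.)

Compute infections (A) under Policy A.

-459

Policy A (B + 24, T := 61):
  B = 33 + 24 = 57
  Z = 115
  T = 61
  A = 127 − 6·57 − 4·61 = -459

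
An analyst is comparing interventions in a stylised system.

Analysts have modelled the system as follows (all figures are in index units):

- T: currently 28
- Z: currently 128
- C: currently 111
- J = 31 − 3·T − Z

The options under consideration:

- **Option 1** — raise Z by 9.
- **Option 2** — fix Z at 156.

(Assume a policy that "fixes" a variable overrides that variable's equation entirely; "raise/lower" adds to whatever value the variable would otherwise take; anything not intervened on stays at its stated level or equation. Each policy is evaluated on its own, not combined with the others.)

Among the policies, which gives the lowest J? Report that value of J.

Option 1 (Z + 9):
  T = 28
  Z = 128 + 9 = 137
  J = 31 − 3·28 − 137 = -190
Option 2 (Z := 156):
  T = 28
  Z = 156
  J = 31 − 3·28 − 156 = -209
Comparing — Option 1: J=-190, Option 2: J=-209. Lowest is -209 (Option 2).

-209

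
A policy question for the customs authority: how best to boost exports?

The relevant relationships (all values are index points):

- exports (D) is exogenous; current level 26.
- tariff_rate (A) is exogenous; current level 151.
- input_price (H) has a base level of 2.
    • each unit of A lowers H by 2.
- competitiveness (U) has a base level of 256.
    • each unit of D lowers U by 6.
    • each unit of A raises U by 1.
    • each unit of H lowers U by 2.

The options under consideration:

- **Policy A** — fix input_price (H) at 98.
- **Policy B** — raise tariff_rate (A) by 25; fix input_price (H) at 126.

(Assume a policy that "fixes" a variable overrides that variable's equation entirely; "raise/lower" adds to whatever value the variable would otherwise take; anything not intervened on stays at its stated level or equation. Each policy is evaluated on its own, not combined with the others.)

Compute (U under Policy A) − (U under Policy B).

Policy A (H := 98):
  D = 26
  A = 151
  H = 98
  U = 256 − 6·26 + 151 − 2·98 = 55
Policy B (A + 25, H := 126):
  D = 26
  A = 151 + 25 = 176
  H = 126
  U = 256 − 6·26 + 176 − 2·126 = 24
U: 55 − 24 = 31

31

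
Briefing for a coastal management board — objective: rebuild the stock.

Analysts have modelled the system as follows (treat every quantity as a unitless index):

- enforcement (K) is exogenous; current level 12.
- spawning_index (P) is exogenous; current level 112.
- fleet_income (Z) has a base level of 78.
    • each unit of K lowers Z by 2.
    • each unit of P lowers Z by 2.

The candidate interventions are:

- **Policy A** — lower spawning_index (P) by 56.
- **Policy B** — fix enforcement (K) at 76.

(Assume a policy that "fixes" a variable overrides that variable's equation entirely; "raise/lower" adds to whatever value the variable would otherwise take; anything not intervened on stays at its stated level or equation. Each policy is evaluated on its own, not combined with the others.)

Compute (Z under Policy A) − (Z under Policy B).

Policy A (P − 56):
  K = 12
  P = 112 − 56 = 56
  Z = 78 − 2·12 − 2·56 = -58
Policy B (K := 76):
  K = 76
  P = 112
  Z = 78 − 2·76 − 2·112 = -298
Z: -58 − (-298) = 240

240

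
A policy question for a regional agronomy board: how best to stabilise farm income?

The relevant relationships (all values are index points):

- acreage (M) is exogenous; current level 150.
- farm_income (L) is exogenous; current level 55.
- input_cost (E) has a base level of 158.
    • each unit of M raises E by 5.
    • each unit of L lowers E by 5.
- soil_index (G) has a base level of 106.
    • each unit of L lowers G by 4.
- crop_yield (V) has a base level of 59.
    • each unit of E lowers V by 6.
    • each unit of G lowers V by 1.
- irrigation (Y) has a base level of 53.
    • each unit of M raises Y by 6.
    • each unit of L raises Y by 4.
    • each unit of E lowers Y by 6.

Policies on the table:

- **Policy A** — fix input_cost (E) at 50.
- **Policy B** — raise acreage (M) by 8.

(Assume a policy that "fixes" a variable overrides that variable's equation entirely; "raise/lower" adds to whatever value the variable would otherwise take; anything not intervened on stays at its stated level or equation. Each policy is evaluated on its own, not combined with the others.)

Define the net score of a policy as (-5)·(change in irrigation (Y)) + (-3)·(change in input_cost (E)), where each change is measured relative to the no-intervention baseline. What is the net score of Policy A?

Baseline:
  M = 150
  L = 55
  E = 158 + 5·150 − 5·55 = 633
  Y = 53 + 6·150 + 4·55 − 6·633 = -2625
Policy A (E := 50):
  M = 150
  L = 55
  E = 50
  Y = 53 + 6·150 + 4·55 − 6·50 = 873
ΔY = 873 − (-2625) = 3498; ΔE = 50 − 633 = -583
Score = (-5)·3498 + (-3)·(-583) = -15741

-15741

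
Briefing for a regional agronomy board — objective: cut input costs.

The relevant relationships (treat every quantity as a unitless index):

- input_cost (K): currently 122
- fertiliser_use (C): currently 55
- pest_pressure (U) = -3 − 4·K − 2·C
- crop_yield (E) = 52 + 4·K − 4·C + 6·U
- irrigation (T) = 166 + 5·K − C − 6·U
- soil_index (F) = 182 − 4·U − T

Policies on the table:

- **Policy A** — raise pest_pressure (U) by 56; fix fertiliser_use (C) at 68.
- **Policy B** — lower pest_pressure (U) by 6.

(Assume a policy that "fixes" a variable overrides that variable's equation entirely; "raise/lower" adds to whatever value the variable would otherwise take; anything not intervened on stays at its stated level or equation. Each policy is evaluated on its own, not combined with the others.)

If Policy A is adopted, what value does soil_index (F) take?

Policy A (U + 56, C := 68):
  K = 122
  C = 68
  U = -3 − 4·122 − 2·68 (+56 from intervention) = -571
  T = 166 + 5·122 − 68 − 6·(-571) = 4134
  F = 182 − 4·(-571) − 4134 = -1668

-1668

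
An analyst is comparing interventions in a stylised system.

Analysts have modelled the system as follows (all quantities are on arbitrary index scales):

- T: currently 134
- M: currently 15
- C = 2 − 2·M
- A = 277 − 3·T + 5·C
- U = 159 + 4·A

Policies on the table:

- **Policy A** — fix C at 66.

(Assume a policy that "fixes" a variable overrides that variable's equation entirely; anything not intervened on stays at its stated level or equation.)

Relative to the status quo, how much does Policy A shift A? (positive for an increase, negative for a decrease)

470

Baseline:
  T = 134
  M = 15
  C = 2 − 2·15 = -28
  A = 277 − 3·134 + 5·(-28) = -265
Policy A (C := 66):
  T = 134
  M = 15
  C = 66
  A = 277 − 3·134 + 5·66 = 205
Change in A: 205 − (-265) = 470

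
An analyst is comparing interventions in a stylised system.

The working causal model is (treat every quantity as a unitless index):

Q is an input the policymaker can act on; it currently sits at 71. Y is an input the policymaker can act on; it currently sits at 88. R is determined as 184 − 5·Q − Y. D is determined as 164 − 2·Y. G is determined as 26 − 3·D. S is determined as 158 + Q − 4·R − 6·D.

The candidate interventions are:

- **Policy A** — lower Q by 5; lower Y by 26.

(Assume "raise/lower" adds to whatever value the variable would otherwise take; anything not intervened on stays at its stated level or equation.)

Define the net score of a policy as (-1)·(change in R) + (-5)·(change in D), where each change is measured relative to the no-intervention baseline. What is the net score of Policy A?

-311

Baseline:
  Q = 71
  Y = 88
  R = 184 − 5·71 − 88 = -259
  D = 164 − 2·88 = -12
Policy A (Q − 5, Y − 26):
  Q = 71 − 5 = 66
  Y = 88 − 26 = 62
  R = 184 − 5·66 − 62 = -208
  D = 164 − 2·62 = 40
ΔR = -208 − (-259) = 51; ΔD = 40 − (-12) = 52
Score = (-1)·51 + (-5)·52 = -311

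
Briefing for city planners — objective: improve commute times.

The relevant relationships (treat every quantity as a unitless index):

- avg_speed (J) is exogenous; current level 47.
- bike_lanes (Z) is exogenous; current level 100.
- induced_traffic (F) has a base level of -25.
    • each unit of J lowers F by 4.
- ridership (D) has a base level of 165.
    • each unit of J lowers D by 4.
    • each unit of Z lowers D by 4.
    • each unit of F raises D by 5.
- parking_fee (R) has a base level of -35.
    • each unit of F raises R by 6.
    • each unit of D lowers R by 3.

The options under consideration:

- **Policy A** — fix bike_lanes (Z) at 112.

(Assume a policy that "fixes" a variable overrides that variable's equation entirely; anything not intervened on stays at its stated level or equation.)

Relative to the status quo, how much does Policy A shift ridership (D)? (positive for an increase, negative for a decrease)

Baseline:
  J = 47
  Z = 100
  F = -25 − 4·47 = -213
  D = 165 − 4·47 − 4·100 + 5·(-213) = -1488
Policy A (Z := 112):
  J = 47
  Z = 112
  F = -25 − 4·47 = -213
  D = 165 − 4·47 − 4·112 + 5·(-213) = -1536
Change in D: -1536 − (-1488) = -48

-48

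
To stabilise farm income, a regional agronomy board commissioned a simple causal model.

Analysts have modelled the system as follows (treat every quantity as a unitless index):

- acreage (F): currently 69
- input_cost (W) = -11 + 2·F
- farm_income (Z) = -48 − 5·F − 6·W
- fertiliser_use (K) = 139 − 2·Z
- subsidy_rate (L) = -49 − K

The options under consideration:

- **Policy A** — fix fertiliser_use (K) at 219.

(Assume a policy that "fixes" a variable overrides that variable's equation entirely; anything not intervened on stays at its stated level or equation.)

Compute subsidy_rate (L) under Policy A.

-268

Policy A (K := 219):
  F = 69
  W = -11 + 2·69 = 127
  Z = -48 − 5·69 − 6·127 = -1155
  K = 219
  L = -49 − 219 = -268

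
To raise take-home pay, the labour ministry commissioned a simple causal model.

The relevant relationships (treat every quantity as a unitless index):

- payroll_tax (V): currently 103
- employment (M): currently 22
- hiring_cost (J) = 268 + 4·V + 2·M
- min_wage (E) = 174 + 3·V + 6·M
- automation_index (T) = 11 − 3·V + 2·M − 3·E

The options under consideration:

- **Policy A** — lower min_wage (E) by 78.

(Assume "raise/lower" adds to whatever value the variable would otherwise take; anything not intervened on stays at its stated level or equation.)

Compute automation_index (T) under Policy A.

-1865

Policy A (E − 78):
  V = 103
  M = 22
  E = 174 + 3·103 + 6·22 (−78 from intervention) = 537
  T = 11 − 3·103 + 2·22 − 3·537 = -1865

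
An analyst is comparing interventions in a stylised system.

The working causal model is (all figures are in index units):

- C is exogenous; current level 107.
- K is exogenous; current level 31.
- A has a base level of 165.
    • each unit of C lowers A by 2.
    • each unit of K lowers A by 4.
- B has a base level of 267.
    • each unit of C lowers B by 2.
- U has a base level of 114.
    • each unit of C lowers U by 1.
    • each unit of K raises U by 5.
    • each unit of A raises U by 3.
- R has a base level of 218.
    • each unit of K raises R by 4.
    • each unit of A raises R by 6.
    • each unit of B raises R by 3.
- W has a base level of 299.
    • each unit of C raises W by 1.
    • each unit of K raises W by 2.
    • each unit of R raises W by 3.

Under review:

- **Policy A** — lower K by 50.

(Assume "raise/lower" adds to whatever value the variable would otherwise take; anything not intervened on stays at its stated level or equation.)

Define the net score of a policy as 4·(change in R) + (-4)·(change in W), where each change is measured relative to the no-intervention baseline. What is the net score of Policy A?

Baseline:
  C = 107
  K = 31
  A = 165 − 2·107 − 4·31 = -173
  B = 267 − 2·107 = 53
  R = 218 + 4·31 + 6·(-173) + 3·53 = -537
  W = 299 + 107 + 2·31 + 3·(-537) = -1143
Policy A (K − 50):
  C = 107
  K = 31 − 50 = -19
  A = 165 − 2·107 − 4·(-19) = 27
  B = 267 − 2·107 = 53
  R = 218 + 4·(-19) + 6·27 + 3·53 = 463
  W = 299 + 107 + 2·(-19) + 3·463 = 1757
ΔR = 463 − (-537) = 1000; ΔW = 1757 − (-1143) = 2900
Score = 4·1000 + (-4)·2900 = -7600

-7600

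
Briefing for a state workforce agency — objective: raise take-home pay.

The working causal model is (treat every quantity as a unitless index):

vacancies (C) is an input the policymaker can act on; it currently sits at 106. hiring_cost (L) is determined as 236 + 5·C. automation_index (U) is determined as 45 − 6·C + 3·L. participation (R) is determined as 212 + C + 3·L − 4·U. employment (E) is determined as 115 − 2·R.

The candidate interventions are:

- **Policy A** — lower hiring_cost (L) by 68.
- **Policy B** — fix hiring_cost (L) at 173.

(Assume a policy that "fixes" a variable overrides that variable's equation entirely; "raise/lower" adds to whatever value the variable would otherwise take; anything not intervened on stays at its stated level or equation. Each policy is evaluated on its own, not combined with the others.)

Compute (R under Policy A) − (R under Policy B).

-4725

Policy A (L − 68):
  C = 106
  L = 236 + 5·106 (−68 from intervention) = 698
  U = 45 − 6·106 + 3·698 = 1503
  R = 212 + 106 + 3·698 − 4·1503 = -3600
Policy B (L := 173):
  C = 106
  L = 173
  U = 45 − 6·106 + 3·173 = -72
  R = 212 + 106 + 3·173 − 4·(-72) = 1125
R: -3600 − 1125 = -4725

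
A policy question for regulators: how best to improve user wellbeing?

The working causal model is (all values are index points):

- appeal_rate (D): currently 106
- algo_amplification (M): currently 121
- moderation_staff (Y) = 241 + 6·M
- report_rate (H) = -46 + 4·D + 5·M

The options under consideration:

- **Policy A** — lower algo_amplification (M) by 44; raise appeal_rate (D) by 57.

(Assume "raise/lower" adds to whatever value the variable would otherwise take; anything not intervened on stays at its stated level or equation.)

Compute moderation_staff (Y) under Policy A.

Policy A (M − 44, D + 57):
  M = 121 − 44 = 77
  Y = 241 + 6·77 = 703

703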